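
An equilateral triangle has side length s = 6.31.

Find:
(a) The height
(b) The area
(a) The height splits the triangle into two 30-60-90 halves: h = s·√3/2 = 6.31·1.73205/2 ≈ 10.9292/2 ≈ 5.46462
(b) Area = (√3/4)·s² = (√3/4)·6.31² = (√3/4)·39.8161 ≈ 0.433013·39.8161 ≈ 17.2409

Height = 5.465, Area = 17.24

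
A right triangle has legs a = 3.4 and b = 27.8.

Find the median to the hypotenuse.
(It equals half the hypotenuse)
Hypotenuse c = √(a² + b²) = √(11.56 + 772.84) = √784.4 ≈ 28.0071
Median to hypotenuse = c/2 ≈ 28.0071/2 ≈ 14.0036

Median = 14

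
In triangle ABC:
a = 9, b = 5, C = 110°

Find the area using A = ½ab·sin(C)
A = ½·a·b·sin(C) = ½·9·5·sin(110°)
sin(110°) ≈ 0.939693
A ≈ ½·45·0.939693 = 22.5·0.939693 ≈ 21.1431

Area = 21.14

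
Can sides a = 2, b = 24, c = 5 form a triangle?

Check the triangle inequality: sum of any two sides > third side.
a + b vs c: 2 + 24 = 26 > 5  ✓
a + c vs b: 2 + 5 = 7 ≤ 24  ✗
b + c vs a: 24 + 5 = 29 > 2  ✓

No: 2 + 5 = 7 is not > 24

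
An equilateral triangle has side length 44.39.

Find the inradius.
r = Area/s with s the semi-perimeter.
Area = (√3/4)·44.39² = (√3/4)·1970.4721 ≈ 0.433013·1970.4721 ≈ 853.239
s = 3·44.39/2 = 66.585
r ≈ 853.239/66.585 ≈ 12.8143
(Equivalently r = side/(2√3) = 44.39/3.4641 ≈ 12.8143.)

r = 12.81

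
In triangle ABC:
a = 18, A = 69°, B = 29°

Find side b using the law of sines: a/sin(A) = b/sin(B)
a/sin(A) = b/sin(B)  ⇒  b = a·sin(B)/sin(A) = 18·sin(29°)/sin(69°)
sin(29°) ≈ 0.48481, sin(69°) ≈ 0.93358
b ≈ 18·0.48481/0.93358 ≈ 8.72657/0.93358 ≈ 9.34743

b = 9.347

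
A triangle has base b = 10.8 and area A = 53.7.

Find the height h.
A = ½·b·h  ⇒  h = 2A/b = 2·53.7/10.8 = 107.4/10.8 ≈ 9.94444

h = 9.944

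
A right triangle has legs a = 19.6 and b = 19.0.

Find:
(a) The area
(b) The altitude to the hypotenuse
(a) The legs are perpendicular, so Area = ½·a·b = ½·19.6·19.0 = ½·372.4 = 186.2
(b) Hypotenuse c = √(a² + b²) = √(384.16 + 361) = √745.16 ≈ 27.2976
    Area = ½·c·h_c  ⇒  h_c = 2·Area/c = 372.4/27.2976 ≈ 13.6422

Area = 186.2, h_c = 13.64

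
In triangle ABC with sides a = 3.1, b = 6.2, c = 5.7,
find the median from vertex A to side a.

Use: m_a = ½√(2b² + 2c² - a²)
m_a = ½√(2·6.2² + 2·5.7² − 3.1²) = ½√(2·38.44 + 2·32.49 − 9.61) = ½√(76.88 + 64.98 − 9.61) = ½√132.25
√132.25 ≈ 11.5, so m_a ≈ 5.75

m_a = 5.75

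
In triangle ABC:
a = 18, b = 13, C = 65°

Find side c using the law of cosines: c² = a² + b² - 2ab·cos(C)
c² = 18² + 13² − 2·18·13·cos(65°)
cos(65°) ≈ 0.422618
c² ≈ 324 + 169 − 468·(0.422618) ≈ 493 − 197.785 ≈ 295.215
c ≈ √295.215 ≈ 17.1818

c = 17.18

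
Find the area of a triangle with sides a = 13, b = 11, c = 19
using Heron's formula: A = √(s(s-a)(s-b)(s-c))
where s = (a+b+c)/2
s = (13 + 11 + 19)/2 = 43/2 = 21.5
s − a = 8.5, s − b = 10.5, s − c = 2.5
s(s−a)(s−b)(s−c) = 21.5·8.5·10.5·2.5 = 4797.1875
Area = √4797.1875 ≈ 69.2617

s = 21.5, Area = 69.26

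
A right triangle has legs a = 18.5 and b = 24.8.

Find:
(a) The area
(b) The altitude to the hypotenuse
(a) The legs are perpendicular, so Area = ½·a·b = ½·18.5·24.8 = ½·458.8 = 229.4
(b) Hypotenuse c = √(a² + b²) = √(342.25 + 615.04) = √957.29 ≈ 30.9401
    Area = ½·c·h_c  ⇒  h_c = 2·Area/c = 458.8/30.9401 ≈ 14.8287

Area = 229.4, h_c = 14.83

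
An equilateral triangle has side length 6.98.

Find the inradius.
r = Area/s with s the semi-perimeter.
Area = (√3/4)·6.98² = (√3/4)·48.7204 ≈ 0.433013·48.7204 ≈ 21.0966
s = 3·6.98/2 = 10.47
r ≈ 21.0966/10.47 ≈ 2.01495
(Equivalently r = side/(2√3) = 6.98/3.4641 ≈ 2.01495.)

r = 2.015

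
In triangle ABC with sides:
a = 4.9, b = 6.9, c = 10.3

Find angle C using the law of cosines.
c² = a² + b² − 2ab·cos(C)  ⇒  cos(C) = (a² + b² − c²)/(2ab)
cos(C) = (4.9² + 6.9² − 10.3²)/(2·4.9·6.9) = (24.01 + 47.61 − 106.09)/67.62 = -34.47/67.62 ≈ -0.50976
C = arccos(-0.50976) ≈ 120.648°

C = 120.6°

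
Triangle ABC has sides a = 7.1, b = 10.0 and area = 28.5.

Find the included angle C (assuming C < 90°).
Area = ½·a·b·sin(C)  ⇒  sin(C) = 2·Area/(a·b) = 2·28.5/(7.1·10.0) = 57/71 ≈ 0.802817
C = arcsin(0.802817) ≈ 53.3999° (taking the acute solution since C < 90°)

C = 53.4°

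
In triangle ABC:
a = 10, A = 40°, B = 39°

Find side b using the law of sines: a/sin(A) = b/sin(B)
a/sin(A) = b/sin(B)  ⇒  b = a·sin(B)/sin(A) = 10·sin(39°)/sin(40°)
sin(39°) ≈ 0.62932, sin(40°) ≈ 0.642788
b ≈ 10·0.62932/0.642788 ≈ 6.2932/0.642788 ≈ 9.79049

b = 9.79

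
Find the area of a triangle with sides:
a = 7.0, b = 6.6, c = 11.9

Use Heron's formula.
s = (7.0 + 6.6 + 11.9)/2 = 25.5/2 = 12.75
s − a = 5.75, s − b = 6.15, s − c = 0.85
s(s−a)(s−b)(s−c) = 12.75·5.75·6.15·0.85 ≈ 383.241
Area = √383.241 ≈ 19.5765

Area = 19.58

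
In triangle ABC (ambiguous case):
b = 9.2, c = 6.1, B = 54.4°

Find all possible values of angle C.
b/sin(B) = c/sin(C)  ⇒  sin(C) = c·sin(B)/b = 6.1·sin(54.4°)/9.2
sin(54.4°) ≈ 0.813101
sin(C) ≈ 6.1·0.813101/9.2 ≈ 4.95991/9.2 ≈ 0.539121
Candidate 1: C₁ = arcsin(0.539121) ≈ 32.6238°  →  A = 180° − 54.4° − 32.6238° ≈ 92.9762° > 0, valid
Candidate 2: C₂ = 180° − C₁ ≈ 147.376°  →  A = 180° − 54.4° − 147.376° ≈ -21.7762° ≤ 0, not a valid triangle

C = 32.62° (one solution)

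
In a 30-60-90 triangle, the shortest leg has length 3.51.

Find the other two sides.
In a 30-60-90 triangle the sides are in ratio 1 : √3 : 2 (short leg : long leg : hypotenuse).
Long leg = 3.51·√3 ≈ 3.51·1.73205 ≈ 6.0795
Hypotenuse = 2·3.51 = 7.02

Long leg = 3.51√3 = 6.079, Hypotenuse = 7.02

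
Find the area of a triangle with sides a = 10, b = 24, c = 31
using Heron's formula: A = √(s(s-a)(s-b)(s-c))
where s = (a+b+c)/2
s = (10 + 24 + 31)/2 = 65/2 = 32.5
s − a = 22.5, s − b = 8.5, s − c = 1.5
s(s−a)(s−b)(s−c) = 32.5·22.5·8.5·1.5 = 9323.4375
Area = √9323.4375 ≈ 96.5579

s = 32.5, Area = 96.56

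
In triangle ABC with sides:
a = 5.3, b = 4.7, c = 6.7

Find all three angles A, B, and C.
Law of cosines for each angle (a² = 28.09, b² = 22.09, c² = 44.89):
cos(A) = (b² + c² − a²)/(2bc) = (22.09 + 44.89 − 28.09)/(2·4.7·6.7) = 38.89/62.98 ≈ 0.617498  ⇒  A ≈ 51.8664°
cos(B) = (a² + c² − b²)/(2ac) = (28.09 + 44.89 − 22.09)/(2·5.3·6.7) = 50.89/71.02 ≈ 0.716559  ⇒  B ≈ 44.2289°
cos(C) = (a² + b² − c²)/(2ab) = (28.09 + 22.09 − 44.89)/(2·5.3·4.7) = 5.29/49.82 ≈ 0.106182  ⇒  C ≈ 83.9047°
Check: A + B + C ≈ 180°

A = 51.87°, B = 44.23°, C = 83.9°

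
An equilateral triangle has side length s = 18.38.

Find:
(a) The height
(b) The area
(a) The height splits the triangle into two 30-60-90 halves: h = s·√3/2 = 18.38·1.73205/2 ≈ 31.8351/2 ≈ 15.9175
(b) Area = (√3/4)·s² = (√3/4)·18.38² = (√3/4)·337.8244 ≈ 0.433013·337.8244 ≈ 146.282

Height = 15.92, Area = 146.3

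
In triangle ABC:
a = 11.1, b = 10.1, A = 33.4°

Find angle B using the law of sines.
a/sin(A) = b/sin(B)  ⇒  sin(B) = b·sin(A)/a = 10.1·sin(33.4°)/11.1
sin(33.4°) ≈ 0.550481
sin(B) ≈ 10.1·0.550481/11.1 ≈ 5.55986/11.1 ≈ 0.500888
B = arcsin(0.500888) ≈ 30.0588°
(Since b ≤ a we need B ≤ A, so the obtuse alternative 180° − 30.0588° ≈ 149.941° is rejected.)

B = 30.06°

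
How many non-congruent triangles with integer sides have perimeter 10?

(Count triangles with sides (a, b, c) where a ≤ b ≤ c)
Let a ≤ b ≤ c with a + b + c = 10. The only binding inequality is a + b > c, i.e. 10 − c > c, so c < 10/2; and c ≥ 10/3 since c is the largest side.
So 4 ≤ c ≤ 4. For each c, b runs from ⌈(10 − c)/2⌉ up to c (then a = 10 − b − c satisfies 1 ≤ a ≤ b automatically), giving c − ⌈(10 − c)/2⌉ + 1 choices.
Summing over c: 2 = 2
Check (closed form: nearest integer to p²/48 for even p, (p+3)²/48 for odd p): 10²/48 = 100/48 ≈ 2.08 → 2

2 triangles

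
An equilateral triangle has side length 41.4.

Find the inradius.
r = Area/s with s the semi-perimeter.
Area = (√3/4)·41.4² = (√3/4)·1713.96 ≈ 0.433013·1713.96 ≈ 742.166
s = 3·41.4/2 = 62.1
r ≈ 742.166/62.1 ≈ 11.9512
(Equivalently r = side/(2√3) = 41.4/3.4641 ≈ 11.9512.)

r = 11.95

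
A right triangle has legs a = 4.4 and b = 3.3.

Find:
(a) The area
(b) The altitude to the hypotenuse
(a) The legs are perpendicular, so Area = ½·a·b = ½·4.4·3.3 = ½·14.52 = 7.26
(b) Hypotenuse c = √(a² + b²) = √(19.36 + 10.89) = √30.25 ≈ 5.5
    Area = ½·c·h_c  ⇒  h_c = 2·Area/c = 14.52/5.5 ≈ 2.64

Area = 7.26, h_c = 2.64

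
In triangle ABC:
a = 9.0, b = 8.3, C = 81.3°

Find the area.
Two sides and the included angle (SAS): A = ½·a·b·sin(C) = ½·9.0·8.3·sin(81.3°)
sin(81.3°) ≈ 0.988494
A ≈ ½·74.7·0.988494 = 37.35·0.988494 ≈ 36.9202

Area = 36.92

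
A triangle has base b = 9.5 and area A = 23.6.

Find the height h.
A = ½·b·h  ⇒  h = 2A/b = 2·23.6/9.5 = 47.2/9.5 ≈ 4.96842

h = 4.968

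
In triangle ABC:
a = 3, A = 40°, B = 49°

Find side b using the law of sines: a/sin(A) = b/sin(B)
a/sin(A) = b/sin(B)  ⇒  b = a·sin(B)/sin(A) = 3·sin(49°)/sin(40°)
sin(49°) ≈ 0.75471, sin(40°) ≈ 0.642788
b ≈ 3·0.75471/0.642788 ≈ 2.26413/0.642788 ≈ 3.52236

b = 3.522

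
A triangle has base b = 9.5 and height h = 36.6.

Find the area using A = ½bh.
A = ½·b·h = ½·9.5·36.6 = ½·347.7 = 173.85

Area = 173.85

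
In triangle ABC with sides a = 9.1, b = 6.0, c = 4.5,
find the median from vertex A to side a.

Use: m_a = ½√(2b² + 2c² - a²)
m_a = ½√(2·6.0² + 2·4.5² − 9.1²) = ½√(2·36 + 2·20.25 − 82.81) = ½√(72 + 40.5 − 82.81) = ½√29.69
√29.69 ≈ 5.44885, so m_a ≈ 2.72443

m_a = 2.724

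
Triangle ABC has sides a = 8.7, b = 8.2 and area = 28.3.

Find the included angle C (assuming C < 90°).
Area = ½·a·b·sin(C)  ⇒  sin(C) = 2·Area/(a·b) = 2·28.3/(8.7·8.2) = 56.6/71.34 ≈ 0.793384
C = arcsin(0.793384) ≈ 52.5029° (taking the acute solution since C < 90°)

C = 52.5°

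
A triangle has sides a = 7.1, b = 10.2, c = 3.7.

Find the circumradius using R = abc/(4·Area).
First find the area with Heron's formula.
s = (7.1 + 10.2 + 3.7)/2 = 10.5
Area = √(s(s−a)(s−b)(s−c)) = √(10.5·3.4·0.3·6.8) ≈ √72.828 ≈ 8.53393
abc = 7.1·10.2·3.7 = 267.954
R = abc/(4·Area) ≈ 267.954/(4·8.53393) = 267.954/34.1357 ≈ 7.84966

R = 7.85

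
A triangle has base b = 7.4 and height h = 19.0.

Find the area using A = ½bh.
A = ½·b·h = ½·7.4·19.0 = ½·140.6 = 70.3

Area = 70.3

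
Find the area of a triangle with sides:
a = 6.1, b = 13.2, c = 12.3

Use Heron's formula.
s = (6.1 + 13.2 + 12.3)/2 = 31.6/2 = 15.8
s − a = 9.7, s − b = 2.6, s − c = 3.5
s(s−a)(s−b)(s−c) = 15.8·9.7·2.6·3.5 ≈ 1394.67
Area = √1394.67 ≈ 37.3452

Area = 37.35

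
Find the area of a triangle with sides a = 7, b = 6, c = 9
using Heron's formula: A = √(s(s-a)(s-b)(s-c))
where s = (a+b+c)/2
s = (7 + 6 + 9)/2 = 22/2 = 11
s − a = 4, s − b = 5, s − c = 2
s(s−a)(s−b)(s−c) = 11·4·5·2 = 440
Area = √440 ≈ 20.9762

s = 11.0, Area = 20.98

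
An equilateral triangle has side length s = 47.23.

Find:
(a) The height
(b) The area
(a) The height splits the triangle into two 30-60-90 halves: h = s·√3/2 = 47.23·1.73205/2 ≈ 81.8048/2 ≈ 40.9024
(b) Area = (√3/4)·s² = (√3/4)·47.23² = (√3/4)·2230.6729 ≈ 0.433013·2230.6729 ≈ 965.91

Height = 40.9, Area = 965.9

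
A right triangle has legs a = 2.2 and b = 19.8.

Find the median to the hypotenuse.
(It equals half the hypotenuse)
Hypotenuse c = √(a² + b²) = √(4.84 + 392.04) = √396.88 ≈ 19.9218
Median to hypotenuse = c/2 ≈ 19.9218/2 ≈ 9.96092

Median = 9.961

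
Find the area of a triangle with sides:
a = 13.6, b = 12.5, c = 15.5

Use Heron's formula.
s = (13.6 + 12.5 + 15.5)/2 = 41.6/2 = 20.8
s − a = 7.2, s − b = 8.3, s − c = 5.3
s(s−a)(s−b)(s−c) = 20.8·7.2·8.3·5.3 ≈ 6587.94
Area = √6587.94 ≈ 81.1661

Area = 81.17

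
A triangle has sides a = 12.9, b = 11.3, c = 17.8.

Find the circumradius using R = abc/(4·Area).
First find the area with Heron's formula.
s = (12.9 + 11.3 + 17.8)/2 = 21
Area = √(s(s−a)(s−b)(s−c)) = √(21·8.1·9.7·3.2) ≈ √5279.9 ≈ 72.6629
abc = 12.9·11.3·17.8 = 2594.706
R = abc/(4·Area) ≈ 2594.706/(4·72.6629) = 2594.706/290.652 ≈ 8.9272

R = 8.927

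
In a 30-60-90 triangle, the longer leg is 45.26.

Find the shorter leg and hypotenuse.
In a 30-60-90 triangle the sides are in ratio 1 : √3 : 2, so short leg = long leg/√3 and hypotenuse = 2·(short leg).
Short leg = 45.26/√3 ≈ 45.26/1.73205 ≈ 26.1309
Hypotenuse = 2·26.1309 ≈ 52.2617

Short leg = 26.13, Hypotenuse = 52.26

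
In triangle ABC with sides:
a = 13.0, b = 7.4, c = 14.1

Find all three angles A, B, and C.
Law of cosines for each angle (a² = 169, b² = 54.76, c² = 198.81):
cos(A) = (b² + c² − a²)/(2bc) = (54.76 + 198.81 − 169)/(2·7.4·14.1) = 84.57/208.68 ≈ 0.405262  ⇒  A ≈ 66.0925°
cos(B) = (a² + c² − b²)/(2ac) = (169 + 198.81 − 54.76)/(2·13.0·14.1) = 313.05/366.6 ≈ 0.853928  ⇒  B ≈ 31.3585°
cos(C) = (a² + b² − c²)/(2ab) = (169 + 54.76 − 198.81)/(2·13.0·7.4) = 24.95/192.4 ≈ 0.129678  ⇒  C ≈ 82.549°
Check: A + B + C ≈ 180°

A = 66.09°, B = 31.36°, C = 82.55°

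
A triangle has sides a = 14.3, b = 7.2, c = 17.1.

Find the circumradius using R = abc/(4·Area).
First find the area with Heron's formula.
s = (14.3 + 7.2 + 17.1)/2 = 19.3
Area = √(s(s−a)(s−b)(s−c)) = √(19.3·5·12.1·2.2) ≈ √2568.83 ≈ 50.6836
abc = 14.3·7.2·17.1 = 1760.616
R = abc/(4·Area) ≈ 1760.616/(4·50.6836) = 1760.616/202.735 ≈ 8.68434

R = 8.684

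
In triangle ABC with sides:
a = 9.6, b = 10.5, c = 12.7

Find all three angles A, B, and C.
Law of cosines for each angle (a² = 92.16, b² = 110.25, c² = 161.29):
cos(A) = (b² + c² − a²)/(2bc) = (110.25 + 161.29 − 92.16)/(2·10.5·12.7) = 179.38/266.7 ≈ 0.672591  ⇒  A ≈ 47.7326°
cos(B) = (a² + c² − b²)/(2ac) = (92.16 + 161.29 − 110.25)/(2·9.6·12.7) = 143.2/243.84 ≈ 0.58727  ⇒  B ≈ 54.0365°
cos(C) = (a² + b² − c²)/(2ab) = (92.16 + 110.25 − 161.29)/(2·9.6·10.5) = 41.12/201.6 ≈ 0.203968  ⇒  C ≈ 78.2309°
Check: A + B + C ≈ 180°

A = 47.73°, B = 54.04°, C = 78.23°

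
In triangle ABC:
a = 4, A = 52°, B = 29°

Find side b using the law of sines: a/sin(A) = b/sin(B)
a/sin(A) = b/sin(B)  ⇒  b = a·sin(B)/sin(A) = 4·sin(29°)/sin(52°)
sin(29°) ≈ 0.48481, sin(52°) ≈ 0.788011
b ≈ 4·0.48481/0.788011 ≈ 1.93924/0.788011 ≈ 2.46093

b = 2.461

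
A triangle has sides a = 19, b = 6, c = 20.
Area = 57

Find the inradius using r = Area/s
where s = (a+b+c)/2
s = (19 + 6 + 20)/2 = 45/2 = 22.5
r = Area/s = 57/22.5 ≈ 2.53333

r = 2.533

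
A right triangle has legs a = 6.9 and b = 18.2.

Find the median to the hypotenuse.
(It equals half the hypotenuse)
Hypotenuse c = √(a² + b²) = √(47.61 + 331.24) = √378.85 ≈ 19.4641
Median to hypotenuse = c/2 ≈ 19.4641/2 ≈ 9.73203

Median = 9.732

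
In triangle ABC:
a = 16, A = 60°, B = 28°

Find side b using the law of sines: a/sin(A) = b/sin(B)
a/sin(A) = b/sin(B)  ⇒  b = a·sin(B)/sin(A) = 16·sin(28°)/sin(60°)
sin(28°) ≈ 0.469472, sin(60°) ≈ 0.866025
b ≈ 16·0.469472/0.866025 ≈ 7.51155/0.866025 ≈ 8.67359

b = 8.674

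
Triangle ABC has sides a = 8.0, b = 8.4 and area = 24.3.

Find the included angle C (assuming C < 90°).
Area = ½·a·b·sin(C)  ⇒  sin(C) = 2·Area/(a·b) = 2·24.3/(8.0·8.4) = 48.6/67.2 ≈ 0.723214
C = arcsin(0.723214) ≈ 46.3205° (taking the acute solution since C < 90°)

C = 46.32°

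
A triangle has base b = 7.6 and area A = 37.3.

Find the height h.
A = ½·b·h  ⇒  h = 2A/b = 2·37.3/7.6 = 74.6/7.6 ≈ 9.81579

h = 9.816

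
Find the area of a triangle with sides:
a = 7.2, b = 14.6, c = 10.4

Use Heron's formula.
s = (7.2 + 14.6 + 10.4)/2 = 32.2/2 = 16.1
s − a = 8.9, s − b = 1.5, s − c = 5.7
s(s−a)(s−b)(s−c) = 16.1·8.9·1.5·5.7 ≈ 1225.13
Area = √1225.13 ≈ 35.0018

Area = 35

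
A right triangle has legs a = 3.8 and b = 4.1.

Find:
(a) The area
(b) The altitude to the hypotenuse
(a) The legs are perpendicular, so Area = ½·a·b = ½·3.8·4.1 = ½·15.58 = 7.79
(b) Hypotenuse c = √(a² + b²) = √(14.44 + 16.81) = √31.25 ≈ 5.59017
    Area = ½·c·h_c  ⇒  h_c = 2·Area/c = 15.58/5.59017 ≈ 2.78704

Area = 7.79, h_c = 2.787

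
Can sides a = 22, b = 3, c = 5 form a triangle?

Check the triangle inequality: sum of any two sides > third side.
a + b vs c: 22 + 3 = 25 > 5  ✓
a + c vs b: 22 + 5 = 27 > 3  ✓
b + c vs a: 3 + 5 = 8 ≤ 22  ✗

No: 3 + 5 = 8 is not > 22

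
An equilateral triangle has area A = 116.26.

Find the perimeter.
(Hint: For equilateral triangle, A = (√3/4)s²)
A = (√3/4)s²  ⇒  s² = 4A/√3 = 4·116.26/√3 = 465.04/1.73205 ≈ 268.491
s ≈ √268.491 ≈ 16.3857
Perimeter = 3s ≈ 3·16.3857 ≈ 49.1571

Perimeter = 49.16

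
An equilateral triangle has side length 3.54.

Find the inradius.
r = Area/s with s the semi-perimeter.
Area = (√3/4)·3.54² = (√3/4)·12.5316 ≈ 0.433013·12.5316 ≈ 5.42634
s = 3·3.54/2 = 5.31
r ≈ 5.42634/5.31 ≈ 1.02191
(Equivalently r = side/(2√3) = 3.54/3.4641 ≈ 1.02191.)

r = 1.022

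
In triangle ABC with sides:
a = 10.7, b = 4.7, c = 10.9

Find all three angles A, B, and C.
Law of cosines for each angle (a² = 114.49, b² = 22.09, c² = 118.81):
cos(A) = (b² + c² − a²)/(2bc) = (22.09 + 118.81 − 114.49)/(2·4.7·10.9) = 26.41/102.46 ≈ 0.257759  ⇒  A ≈ 75.0629°
cos(B) = (a² + c² − b²)/(2ac) = (114.49 + 118.81 − 22.09)/(2·10.7·10.9) = 211.21/233.26 ≈ 0.90547  ⇒  B ≈ 25.1133°
cos(C) = (a² + b² − c²)/(2ab) = (114.49 + 22.09 − 118.81)/(2·10.7·4.7) = 17.77/100.58 ≈ 0.176675  ⇒  C ≈ 79.8238°
Check: A + B + C ≈ 180°

A = 75.06°, B = 25.11°, C = 79.82°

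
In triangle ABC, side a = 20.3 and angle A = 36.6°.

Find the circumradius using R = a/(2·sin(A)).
R = a/(2·sin(A)) = 20.3/(2·sin(36.6°))
sin(36.6°) ≈ 0.596225
R ≈ 20.3/(2·0.596225) = 20.3/1.19245 ≈ 17.0238

R = 17.02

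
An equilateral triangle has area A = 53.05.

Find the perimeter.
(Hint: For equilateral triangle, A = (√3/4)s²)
A = (√3/4)s²  ⇒  s² = 4A/√3 = 4·53.05/√3 = 212.2/1.73205 ≈ 122.514
s ≈ √122.514 ≈ 11.0686
Perimeter = 3s ≈ 3·11.0686 ≈ 33.2058

Perimeter = 33.21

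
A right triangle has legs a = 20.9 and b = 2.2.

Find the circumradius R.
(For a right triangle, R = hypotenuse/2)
Hypotenuse c = √(a² + b²) = √(436.81 + 4.84) = √441.65 ≈ 21.0155
R = c/2 ≈ 21.0155/2 ≈ 10.5077

R = 10.51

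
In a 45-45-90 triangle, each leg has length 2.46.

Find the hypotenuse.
In a 45-45-90 triangle the sides are in ratio 1 : 1 : √2, so hypotenuse = leg·√2.
Hypotenuse = 2.46·√2 ≈ 2.46·1.41421 ≈ 3.47897

Hypotenuse = 2.46√2 = 3.479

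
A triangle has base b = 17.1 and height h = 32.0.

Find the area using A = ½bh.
A = ½·b·h = ½·17.1·32.0 = ½·547.2 = 273.6

Area = 273.6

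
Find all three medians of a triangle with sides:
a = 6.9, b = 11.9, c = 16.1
Median formula: m_a = ½√(2b² + 2c² − a²) (and cyclically). a² = 47.61, b² = 141.61, c² = 259.21.
m_a = ½√(2·141.61 + 2·259.21 − 47.61) = ½√754.03 ≈ ½·27.4596 ≈ 13.7298
m_b = ½√(2·47.61 + 2·259.21 − 141.61) = ½√472.03 ≈ ½·21.7263 ≈ 10.8631
m_c = ½√(2·47.61 + 2·141.61 − 259.21) = ½√119.23 ≈ ½·10.9192 ≈ 5.45962

m_a = 13.73, m_b = 10.86, m_c = 5.46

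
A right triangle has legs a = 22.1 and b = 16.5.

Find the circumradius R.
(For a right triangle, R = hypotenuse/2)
Hypotenuse c = √(a² + b²) = √(488.41 + 272.25) = √760.66 ≈ 27.5801
R = c/2 ≈ 27.5801/2 ≈ 13.79

R = 13.79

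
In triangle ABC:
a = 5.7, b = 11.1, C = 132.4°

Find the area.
Two sides and the included angle (SAS): A = ½·a·b·sin(C) = ½·5.7·11.1·sin(132.4°)
sin(132.4°) ≈ 0.738455
A ≈ ½·63.27·0.738455 = 31.635·0.738455 ≈ 23.361

Area = 23.36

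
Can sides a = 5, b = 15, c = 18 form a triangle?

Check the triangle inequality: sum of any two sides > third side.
a + b vs c: 5 + 15 = 20 > 18  ✓
a + c vs b: 5 + 18 = 23 > 15  ✓
b + c vs a: 15 + 18 = 33 > 5  ✓

Yes, triangle inequality satisfied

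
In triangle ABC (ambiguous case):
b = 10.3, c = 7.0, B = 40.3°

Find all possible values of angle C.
b/sin(B) = c/sin(C)  ⇒  sin(C) = c·sin(B)/b = 7.0·sin(40.3°)/10.3
sin(40.3°) ≈ 0.64679
sin(C) ≈ 7.0·0.64679/10.3 ≈ 4.52753/10.3 ≈ 0.439566
Candidate 1: C₁ = arcsin(0.439566) ≈ 26.0762°  →  A = 180° − 40.3° − 26.0762° ≈ 113.624° > 0, valid
Candidate 2: C₂ = 180° − C₁ ≈ 153.924°  →  A = 180° − 40.3° − 153.924° ≈ -14.2238° ≤ 0, not a valid triangle

C = 26.08° (one solution)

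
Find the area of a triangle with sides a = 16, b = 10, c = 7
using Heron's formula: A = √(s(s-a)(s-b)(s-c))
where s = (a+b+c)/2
s = (16 + 10 + 7)/2 = 33/2 = 16.5
s − a = 0.5, s − b = 6.5, s − c = 9.5
s(s−a)(s−b)(s−c) = 16.5·0.5·6.5·9.5 = 509.4375
Area = √509.4375 ≈ 22.5707

s = 16.5, Area = 22.57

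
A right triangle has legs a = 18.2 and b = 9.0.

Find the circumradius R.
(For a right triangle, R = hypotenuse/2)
Hypotenuse c = √(a² + b²) = √(331.24 + 81) = √412.24 ≈ 20.3037
R = c/2 ≈ 20.3037/2 ≈ 10.1518

R = 10.15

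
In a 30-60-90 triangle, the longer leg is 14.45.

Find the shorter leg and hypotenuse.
In a 30-60-90 triangle the sides are in ratio 1 : √3 : 2, so short leg = long leg/√3 and hypotenuse = 2·(short leg).
Short leg = 14.45/√3 ≈ 14.45/1.73205 ≈ 8.34271
Hypotenuse = 2·8.34271 ≈ 16.6854

Short leg = 8.343, Hypotenuse = 16.69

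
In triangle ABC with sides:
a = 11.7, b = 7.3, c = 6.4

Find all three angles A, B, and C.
Law of cosines for each angle (a² = 136.89, b² = 53.29, c² = 40.96):
cos(A) = (b² + c² − a²)/(2bc) = (53.29 + 40.96 − 136.89)/(2·7.3·6.4) = -42.64/93.44 ≈ -0.456336  ⇒  A ≈ 117.151°
cos(B) = (a² + c² − b²)/(2ac) = (136.89 + 40.96 − 53.29)/(2·11.7·6.4) = 124.56/149.76 ≈ 0.831731  ⇒  B ≈ 33.7231°
cos(C) = (a² + b² − c²)/(2ab) = (136.89 + 53.29 − 40.96)/(2·11.7·7.3) = 149.22/170.82 ≈ 0.873551  ⇒  C ≈ 29.126°
Check: A + B + C ≈ 180°

A = 117.2°, B = 33.72°, C = 29.13°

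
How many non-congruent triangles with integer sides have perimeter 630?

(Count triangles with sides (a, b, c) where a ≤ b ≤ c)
Let a ≤ b ≤ c with a + b + c = 630. The only binding inequality is a + b > c, i.e. 630 − c > c, so c < 630/2; and c ≥ 630/3 since c is the largest side.
So 210 ≤ c ≤ 314. For each c, b runs from ⌈(630 − c)/2⌉ up to c (then a = 630 − b − c satisfies 1 ≤ a ≤ b automatically), giving c − ⌈(630 − c)/2⌉ + 1 choices.
Summing over c: 1 + 2 + 4 + 5 + … + 155 + 157  (105 terms, c = 210, …, 314) = 8269
Check (closed form: nearest integer to p²/48 for even p, (p+3)²/48 for odd p): 630²/48 = 396900/48 ≈ 8268.75 → 8269

8269 triangles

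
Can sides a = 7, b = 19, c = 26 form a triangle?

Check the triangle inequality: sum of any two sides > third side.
a + b vs c: 7 + 19 = 26 ≤ 26  ✗
a + c vs b: 7 + 26 = 33 > 19  ✓
b + c vs a: 19 + 26 = 45 > 7  ✓

No: 7 + 19 = 26 is not > 26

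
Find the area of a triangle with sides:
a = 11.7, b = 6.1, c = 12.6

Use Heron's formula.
s = (11.7 + 6.1 + 12.6)/2 = 30.4/2 = 15.2
s − a = 3.5, s − b = 9.1, s − c = 2.6
s(s−a)(s−b)(s−c) = 15.2·3.5·9.1·2.6 ≈ 1258.71
Area = √1258.71 ≈ 35.4783

Area = 35.48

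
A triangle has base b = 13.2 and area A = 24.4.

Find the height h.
A = ½·b·h  ⇒  h = 2A/b = 2·24.4/13.2 = 48.8/13.2 ≈ 3.69697

h = 3.697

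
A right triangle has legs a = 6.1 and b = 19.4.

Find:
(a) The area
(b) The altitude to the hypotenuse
(a) The legs are perpendicular, so Area = ½·a·b = ½·6.1·19.4 = ½·118.34 = 59.17
(b) Hypotenuse c = √(a² + b²) = √(37.21 + 376.36) = √413.57 ≈ 20.3364
    Area = ½·c·h_c  ⇒  h_c = 2·Area/c = 118.34/20.3364 ≈ 5.81912

Area = 59.17, h_c = 5.819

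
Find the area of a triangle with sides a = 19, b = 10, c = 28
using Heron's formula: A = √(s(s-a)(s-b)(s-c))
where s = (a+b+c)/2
s = (19 + 10 + 28)/2 = 57/2 = 28.5
s − a = 9.5, s − b = 18.5, s − c = 0.5
s(s−a)(s−b)(s−c) = 28.5·9.5·18.5·0.5 = 2504.4375
Area = √2504.4375 ≈ 50.0444

s = 28.5, Area = 50.04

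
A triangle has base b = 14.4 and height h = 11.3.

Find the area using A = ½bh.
A = ½·b·h = ½·14.4·11.3 = ½·162.72 = 81.36

Area = 81.36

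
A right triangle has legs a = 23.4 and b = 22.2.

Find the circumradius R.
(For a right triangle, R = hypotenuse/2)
Hypotenuse c = √(a² + b²) = √(547.56 + 492.84) = √1040.4 ≈ 32.2552
R = c/2 ≈ 32.2552/2 ≈ 16.1276

R = 16.13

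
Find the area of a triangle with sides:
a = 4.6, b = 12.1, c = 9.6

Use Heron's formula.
s = (4.6 + 12.1 + 9.6)/2 = 26.3/2 = 13.15
s − a = 8.55, s − b = 1.05, s − c = 3.55
s(s−a)(s−b)(s−c) = 13.15·8.55·1.05·3.55 ≈ 419.092
Area = √419.092 ≈ 20.4717

Area = 20.47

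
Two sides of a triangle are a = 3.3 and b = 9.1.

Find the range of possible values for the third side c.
Triangle inequality: |a − b| < c < a + b
|a − b| = |3.3 − 9.1| = 5.8
a + b = 3.3 + 9.1 = 12.4

5.8 < c < 12.4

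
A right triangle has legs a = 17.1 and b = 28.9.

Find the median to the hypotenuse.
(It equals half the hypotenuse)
Hypotenuse c = √(a² + b²) = √(292.41 + 835.21) = √1127.62 ≈ 33.5801
Median to hypotenuse = c/2 ≈ 33.5801/2 ≈ 16.79

Median = 16.79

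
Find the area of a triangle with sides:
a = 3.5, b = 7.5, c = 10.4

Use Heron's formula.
s = (3.5 + 7.5 + 10.4)/2 = 21.4/2 = 10.7
s − a = 7.2, s − b = 3.2, s − c = 0.3
s(s−a)(s−b)(s−c) = 10.7·7.2·3.2·0.3 ≈ 73.9584
Area = √73.9584 ≈ 8.59991

Area = 8.6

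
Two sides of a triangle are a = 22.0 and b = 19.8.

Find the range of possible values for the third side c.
Triangle inequality: |a − b| < c < a + b
|a − b| = |22.0 − 19.8| = 2.2
a + b = 22.0 + 19.8 = 41.8

2.2 < c < 41.8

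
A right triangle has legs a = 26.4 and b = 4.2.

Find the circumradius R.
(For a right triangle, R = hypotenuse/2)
Hypotenuse c = √(a² + b²) = √(696.96 + 17.64) = √714.6 ≈ 26.732
R = c/2 ≈ 26.732/2 ≈ 13.366

R = 13.37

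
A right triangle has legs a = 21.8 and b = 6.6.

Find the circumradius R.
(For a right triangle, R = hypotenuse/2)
Hypotenuse c = √(a² + b²) = √(475.24 + 43.56) = √518.8 ≈ 22.7772
R = c/2 ≈ 22.7772/2 ≈ 11.3886

R = 11.39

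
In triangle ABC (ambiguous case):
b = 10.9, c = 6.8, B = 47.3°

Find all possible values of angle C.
b/sin(B) = c/sin(C)  ⇒  sin(C) = c·sin(B)/b = 6.8·sin(47.3°)/10.9
sin(47.3°) ≈ 0.734915
sin(C) ≈ 6.8·0.734915/10.9 ≈ 4.99742/10.9 ≈ 0.458479
Candidate 1: C₁ = arcsin(0.458479) ≈ 27.289°  →  A = 180° − 47.3° − 27.289° ≈ 105.411° > 0, valid
Candidate 2: C₂ = 180° − C₁ ≈ 152.711°  →  A = 180° − 47.3° − 152.711° ≈ -20.011° ≤ 0, not a valid triangle

C = 27.29° (one solution)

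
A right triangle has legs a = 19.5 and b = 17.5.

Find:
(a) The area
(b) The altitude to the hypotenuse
(a) The legs are perpendicular, so Area = ½·a·b = ½·19.5·17.5 = ½·341.25 = 170.625
(b) Hypotenuse c = √(a² + b²) = √(380.25 + 306.25) = √686.5 ≈ 26.2011
    Area = ½·c·h_c  ⇒  h_c = 2·Area/c = 341.25/26.2011 ≈ 13.0242

Area = 170.625, h_c = 13.02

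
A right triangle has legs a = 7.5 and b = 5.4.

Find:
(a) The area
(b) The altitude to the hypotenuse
(a) The legs are perpendicular, so Area = ½·a·b = ½·7.5·5.4 = ½·40.5 = 20.25
(b) Hypotenuse c = √(a² + b²) = √(56.25 + 29.16) = √85.41 ≈ 9.24175
    Area = ½·c·h_c  ⇒  h_c = 2·Area/c = 40.5/9.24175 ≈ 4.38229

Area = 20.25, h_c = 4.382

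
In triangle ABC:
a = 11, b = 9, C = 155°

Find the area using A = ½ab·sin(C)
A = ½·a·b·sin(C) = ½·11·9·sin(155°)
sin(155°) ≈ 0.422618
A ≈ ½·99·0.422618 = 49.5·0.422618 ≈ 20.9196

Area = 20.92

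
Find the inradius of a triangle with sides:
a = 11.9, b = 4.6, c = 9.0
r = Area/s where s is the semi-perimeter.
s = (11.9 + 4.6 + 9.0)/2 = 25.5/2 = 12.75
Area = √(s(s−a)(s−b)(s−c)) = √(12.75·0.85·8.15·3.75) ≈ √331.221 ≈ 18.1995
r ≈ 18.1995/12.75 ≈ 1.42741

r = 1.427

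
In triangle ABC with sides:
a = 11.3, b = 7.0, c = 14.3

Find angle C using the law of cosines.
c² = a² + b² − 2ab·cos(C)  ⇒  cos(C) = (a² + b² − c²)/(2ab)
cos(C) = (11.3² + 7.0² − 14.3²)/(2·11.3·7.0) = (127.69 + 49 − 204.49)/158.2 = -27.8/158.2 ≈ -0.175727
C = arccos(-0.175727) ≈ 100.121°

C = 100.1°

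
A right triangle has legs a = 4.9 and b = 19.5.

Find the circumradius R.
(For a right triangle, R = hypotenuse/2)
Hypotenuse c = √(a² + b²) = √(24.01 + 380.25) = √404.26 ≈ 20.1062
R = c/2 ≈ 20.1062/2 ≈ 10.0531

R = 10.05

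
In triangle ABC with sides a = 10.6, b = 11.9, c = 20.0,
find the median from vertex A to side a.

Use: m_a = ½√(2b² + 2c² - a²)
m_a = ½√(2·11.9² + 2·20.0² − 10.6²) = ½√(2·141.61 + 2·400 − 112.36) = ½√(283.22 + 800 − 112.36) = ½√970.86
√970.86 ≈ 31.1586, so m_a ≈ 15.5793

m_a = 15.58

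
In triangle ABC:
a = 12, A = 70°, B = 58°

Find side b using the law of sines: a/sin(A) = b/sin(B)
a/sin(A) = b/sin(B)  ⇒  b = a·sin(B)/sin(A) = 12·sin(58°)/sin(70°)
sin(58°) ≈ 0.848048, sin(70°) ≈ 0.939693
b ≈ 12·0.848048/0.939693 ≈ 10.1766/0.939693 ≈ 10.8297

b = 10.83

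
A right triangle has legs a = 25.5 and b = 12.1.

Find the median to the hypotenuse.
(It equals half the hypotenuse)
Hypotenuse c = √(a² + b²) = √(650.25 + 146.41) = √796.66 ≈ 28.2252
Median to hypotenuse = c/2 ≈ 28.2252/2 ≈ 14.1126

Median = 14.11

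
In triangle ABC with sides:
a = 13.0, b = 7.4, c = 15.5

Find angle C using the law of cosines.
c² = a² + b² − 2ab·cos(C)  ⇒  cos(C) = (a² + b² − c²)/(2ab)
cos(C) = (13.0² + 7.4² − 15.5²)/(2·13.0·7.4) = (169 + 54.76 − 240.25)/192.4 = -16.49/192.4 ≈ -0.0857069
C = arccos(-0.0857069) ≈ 94.9167°

C = 94.92°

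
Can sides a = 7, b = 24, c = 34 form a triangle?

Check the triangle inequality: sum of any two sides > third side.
a + b vs c: 7 + 24 = 31 ≤ 34  ✗
a + c vs b: 7 + 34 = 41 > 24  ✓
b + c vs a: 24 + 34 = 58 > 7  ✓

No: 7 + 24 = 31 is not > 34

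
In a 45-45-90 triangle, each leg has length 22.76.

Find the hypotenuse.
In a 45-45-90 triangle the sides are in ratio 1 : 1 : √2, so hypotenuse = leg·√2.
Hypotenuse = 22.76·√2 ≈ 22.76·1.41421 ≈ 32.1875

Hypotenuse = 22.76√2 = 32.19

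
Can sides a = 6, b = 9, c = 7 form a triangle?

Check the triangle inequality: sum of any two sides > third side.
a + b vs c: 6 + 9 = 15 > 7  ✓
a + c vs b: 6 + 7 = 13 > 9  ✓
b + c vs a: 9 + 7 = 16 > 6  ✓

Yes, triangle inequality satisfied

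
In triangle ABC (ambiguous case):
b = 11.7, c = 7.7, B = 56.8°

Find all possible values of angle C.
b/sin(B) = c/sin(C)  ⇒  sin(C) = c·sin(B)/b = 7.7·sin(56.8°)/11.7
sin(56.8°) ≈ 0.836764
sin(C) ≈ 7.7·0.836764/11.7 ≈ 6.44309/11.7 ≈ 0.550691
Candidate 1: C₁ = arcsin(0.550691) ≈ 33.4144°  →  A = 180° − 56.8° − 33.4144° ≈ 89.7856° > 0, valid
Candidate 2: C₂ = 180° − C₁ ≈ 146.586°  →  A = 180° − 56.8° − 146.586° ≈ -23.3856° ≤ 0, not a valid triangle

C = 33.41° (one solution)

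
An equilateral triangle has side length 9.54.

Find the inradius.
r = Area/s with s the semi-perimeter.
Area = (√3/4)·9.54² = (√3/4)·91.0116 ≈ 0.433013·91.0116 ≈ 39.4092
s = 3·9.54/2 = 14.31
r ≈ 39.4092/14.31 ≈ 2.75396
(Equivalently r = side/(2√3) = 9.54/3.4641 ≈ 2.75396.)

r = 2.754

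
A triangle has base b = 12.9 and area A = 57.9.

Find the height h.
A = ½·b·h  ⇒  h = 2A/b = 2·57.9/12.9 = 115.8/12.9 ≈ 8.97674

h = 8.977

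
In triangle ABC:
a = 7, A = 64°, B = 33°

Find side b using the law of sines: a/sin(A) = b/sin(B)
a/sin(A) = b/sin(B)  ⇒  b = a·sin(B)/sin(A) = 7·sin(33°)/sin(64°)
sin(33°) ≈ 0.544639, sin(64°) ≈ 0.898794
b ≈ 7·0.544639/0.898794 ≈ 3.81247/0.898794 ≈ 4.24177

b = 4.242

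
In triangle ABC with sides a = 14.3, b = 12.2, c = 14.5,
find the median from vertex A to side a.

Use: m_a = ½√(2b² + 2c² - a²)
m_a = ½√(2·12.2² + 2·14.5² − 14.3²) = ½√(2·148.84 + 2·210.25 − 204.49) = ½√(297.68 + 420.5 − 204.49) = ½√513.69
√513.69 ≈ 22.6647, so m_a ≈ 11.3324

m_a = 11.33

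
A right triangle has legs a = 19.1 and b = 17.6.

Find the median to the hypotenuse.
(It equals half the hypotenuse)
Hypotenuse c = √(a² + b²) = √(364.81 + 309.76) = √674.57 ≈ 25.9725
Median to hypotenuse = c/2 ≈ 25.9725/2 ≈ 12.9862

Median = 12.99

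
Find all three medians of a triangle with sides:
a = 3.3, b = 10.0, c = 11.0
Median formula: m_a = ½√(2b² + 2c² − a²) (and cyclically). a² = 10.89, b² = 100, c² = 121.
m_a = ½√(2·100 + 2·121 − 10.89) = ½√431.11 ≈ ½·20.7632 ≈ 10.3816
m_b = ½√(2·10.89 + 2·121 − 100) = ½√163.78 ≈ ½·12.7977 ≈ 6.39883
m_c = ½√(2·10.89 + 2·100 − 121) = ½√100.78 ≈ ½·10.0389 ≈ 5.01946

m_a = 10.38, m_b = 6.399, m_c = 5.019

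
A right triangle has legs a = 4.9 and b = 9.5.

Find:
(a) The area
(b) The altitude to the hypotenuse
(a) The legs are perpendicular, so Area = ½·a·b = ½·4.9·9.5 = ½·46.55 = 23.275
(b) Hypotenuse c = √(a² + b²) = √(24.01 + 90.25) = √114.26 ≈ 10.6892
    Area = ½·c·h_c  ⇒  h_c = 2·Area/c = 46.55/10.6892 ≈ 4.35484

Area = 23.275, h_c = 4.355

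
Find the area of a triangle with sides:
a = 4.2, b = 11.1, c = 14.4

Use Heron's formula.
s = (4.2 + 11.1 + 14.4)/2 = 29.7/2 = 14.85
s − a = 10.65, s − b = 3.75, s − c = 0.45
s(s−a)(s−b)(s−c) = 14.85·10.65·3.75·0.45 ≈ 266.882
Area = √266.882 ≈ 16.3365

Area = 16.34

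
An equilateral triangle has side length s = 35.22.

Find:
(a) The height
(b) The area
(a) The height splits the triangle into two 30-60-90 halves: h = s·√3/2 = 35.22·1.73205/2 ≈ 61.0028/2 ≈ 30.5014
(b) Area = (√3/4)·s² = (√3/4)·35.22² = (√3/4)·1240.4484 ≈ 0.433013·1240.4484 ≈ 537.13

Height = 30.5, Area = 537.1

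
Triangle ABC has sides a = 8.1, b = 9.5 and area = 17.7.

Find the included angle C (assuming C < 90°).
Area = ½·a·b·sin(C)  ⇒  sin(C) = 2·Area/(a·b) = 2·17.7/(8.1·9.5) = 35.4/76.95 ≈ 0.460039
C = arcsin(0.460039) ≈ 27.3896° (taking the acute solution since C < 90°)

C = 27.39°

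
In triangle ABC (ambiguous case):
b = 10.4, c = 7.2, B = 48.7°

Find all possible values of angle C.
b/sin(B) = c/sin(C)  ⇒  sin(C) = c·sin(B)/b = 7.2·sin(48.7°)/10.4
sin(48.7°) ≈ 0.751264
sin(C) ≈ 7.2·0.751264/10.4 ≈ 5.4091/10.4 ≈ 0.520106
Candidate 1: C₁ = arcsin(0.520106) ≈ 31.3394°  →  A = 180° − 48.7° − 31.3394° ≈ 99.9606° > 0, valid
Candidate 2: C₂ = 180° − C₁ ≈ 148.661°  →  A = 180° − 48.7° − 148.661° ≈ -17.3606° ≤ 0, not a valid triangle

C = 31.34° (one solution)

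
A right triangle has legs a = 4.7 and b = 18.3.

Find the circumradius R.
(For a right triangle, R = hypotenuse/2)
Hypotenuse c = √(a² + b²) = √(22.09 + 334.89) = √356.98 ≈ 18.8939
R = c/2 ≈ 18.8939/2 ≈ 9.44696

R = 9.447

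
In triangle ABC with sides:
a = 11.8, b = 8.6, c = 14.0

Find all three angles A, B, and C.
Law of cosines for each angle (a² = 139.24, b² = 73.96, c² = 196):
cos(A) = (b² + c² − a²)/(2bc) = (73.96 + 196 − 139.24)/(2·8.6·14.0) = 130.72/240.8 ≈ 0.542857  ⇒  A ≈ 57.1217°
cos(B) = (a² + c² − b²)/(2ac) = (139.24 + 196 − 73.96)/(2·11.8·14.0) = 261.28/330.4 ≈ 0.790799  ⇒  B ≈ 37.7398°
cos(C) = (a² + b² − c²)/(2ab) = (139.24 + 73.96 − 196)/(2·11.8·8.6) = 17.2/202.96 ≈ 0.0847458  ⇒  C ≈ 85.1386°
Check: A + B + C ≈ 180°

A = 57.12°, B = 37.74°, C = 85.14°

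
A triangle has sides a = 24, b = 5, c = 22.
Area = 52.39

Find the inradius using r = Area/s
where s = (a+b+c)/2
s = (24 + 5 + 22)/2 = 51/2 = 25.5
r = Area/s = 52.39/25.5 ≈ 2.05451

r = 2.055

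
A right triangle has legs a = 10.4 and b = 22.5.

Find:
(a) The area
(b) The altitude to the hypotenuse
(a) The legs are perpendicular, so Area = ½·a·b = ½·10.4·22.5 = ½·234 = 117
(b) Hypotenuse c = √(a² + b²) = √(108.16 + 506.25) = √614.41 ≈ 24.7873
    Area = ½·c·h_c  ⇒  h_c = 2·Area/c = 234/24.7873 ≈ 9.44032

Area = 117, h_c = 9.44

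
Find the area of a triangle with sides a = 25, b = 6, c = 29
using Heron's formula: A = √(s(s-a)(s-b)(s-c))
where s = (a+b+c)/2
s = (25 + 6 + 29)/2 = 60/2 = 30
s − a = 5, s − b = 24, s − c = 1
s(s−a)(s−b)(s−c) = 30·5·24·1 = 3600
Area = √3600 ≈ 60

s = 30.0, Area = 60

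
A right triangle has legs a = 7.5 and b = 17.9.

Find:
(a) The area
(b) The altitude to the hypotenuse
(a) The legs are perpendicular, so Area = ½·a·b = ½·7.5·17.9 = ½·134.25 = 67.125
(b) Hypotenuse c = √(a² + b²) = √(56.25 + 320.41) = √376.66 ≈ 19.4077
    Area = ½·c·h_c  ⇒  h_c = 2·Area/c = 134.25/19.4077 ≈ 6.91735

Area = 67.125, h_c = 6.917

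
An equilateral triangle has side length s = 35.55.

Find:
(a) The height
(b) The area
(a) The height splits the triangle into two 30-60-90 halves: h = s·√3/2 = 35.55·1.73205/2 ≈ 61.5744/2 ≈ 30.7872
(b) Area = (√3/4)·s² = (√3/4)·35.55² = (√3/4)·1263.8025 ≈ 0.433013·1263.8025 ≈ 547.243

Height = 30.79, Area = 547.2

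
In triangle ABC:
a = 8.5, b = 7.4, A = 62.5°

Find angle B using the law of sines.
a/sin(A) = b/sin(B)  ⇒  sin(B) = b·sin(A)/a = 7.4·sin(62.5°)/8.5
sin(62.5°) ≈ 0.887011
sin(B) ≈ 7.4·0.887011/8.5 ≈ 6.56388/8.5 ≈ 0.772221
B = arcsin(0.772221) ≈ 50.5538°
(Since b ≤ a we need B ≤ A, so the obtuse alternative 180° − 50.5538° ≈ 129.446° is rejected.)

B = 50.55°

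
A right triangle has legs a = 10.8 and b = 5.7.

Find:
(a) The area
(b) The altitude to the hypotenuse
(a) The legs are perpendicular, so Area = ½·a·b = ½·10.8·5.7 = ½·61.56 = 30.78
(b) Hypotenuse c = √(a² + b²) = √(116.64 + 32.49) = √149.13 ≈ 12.2119
    Area = ½·c·h_c  ⇒  h_c = 2·Area/c = 61.56/12.2119 ≈ 5.04099

Area = 30.78, h_c = 5.041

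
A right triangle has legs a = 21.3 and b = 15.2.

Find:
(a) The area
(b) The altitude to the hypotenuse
(a) The legs are perpendicular, so Area = ½·a·b = ½·21.3·15.2 = ½·323.76 = 161.88
(b) Hypotenuse c = √(a² + b²) = √(453.69 + 231.04) = √684.73 ≈ 26.1673
    Area = ½·c·h_c  ⇒  h_c = 2·Area/c = 323.76/26.1673 ≈ 12.3727

Area = 161.88, h_c = 12.37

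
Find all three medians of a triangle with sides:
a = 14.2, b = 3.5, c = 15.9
Median formula: m_a = ½√(2b² + 2c² − a²) (and cyclically). a² = 201.64, b² = 12.25, c² = 252.81.
m_a = ½√(2·12.25 + 2·252.81 − 201.64) = ½√328.48 ≈ ½·18.124 ≈ 9.06201
m_b = ½√(2·201.64 + 2·252.81 − 12.25) = ½√896.65 ≈ ½·29.9441 ≈ 14.9721
m_c = ½√(2·201.64 + 2·12.25 − 252.81) = ½√174.97 ≈ ½·13.2276 ≈ 6.61381

m_a = 9.062, m_b = 14.97, m_c = 6.614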